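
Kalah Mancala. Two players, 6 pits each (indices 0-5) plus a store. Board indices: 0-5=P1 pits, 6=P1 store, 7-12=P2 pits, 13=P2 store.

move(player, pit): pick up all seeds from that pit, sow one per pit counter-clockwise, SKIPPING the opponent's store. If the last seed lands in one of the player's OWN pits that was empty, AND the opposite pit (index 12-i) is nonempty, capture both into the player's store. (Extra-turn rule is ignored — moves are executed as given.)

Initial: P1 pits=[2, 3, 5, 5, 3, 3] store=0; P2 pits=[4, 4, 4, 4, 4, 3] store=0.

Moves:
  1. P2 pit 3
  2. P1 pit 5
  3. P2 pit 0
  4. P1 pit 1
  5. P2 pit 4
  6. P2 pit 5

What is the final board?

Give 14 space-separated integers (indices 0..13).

Move 1: P2 pit3 -> P1=[3,3,5,5,3,3](0) P2=[4,4,4,0,5,4](1)
Move 2: P1 pit5 -> P1=[3,3,5,5,3,0](1) P2=[5,5,4,0,5,4](1)
Move 3: P2 pit0 -> P1=[3,3,5,5,3,0](1) P2=[0,6,5,1,6,5](1)
Move 4: P1 pit1 -> P1=[3,0,6,6,4,0](1) P2=[0,6,5,1,6,5](1)
Move 5: P2 pit4 -> P1=[4,1,7,7,4,0](1) P2=[0,6,5,1,0,6](2)
Move 6: P2 pit5 -> P1=[5,2,8,8,5,0](1) P2=[0,6,5,1,0,0](3)

Answer: 5 2 8 8 5 0 1 0 6 5 1 0 0 3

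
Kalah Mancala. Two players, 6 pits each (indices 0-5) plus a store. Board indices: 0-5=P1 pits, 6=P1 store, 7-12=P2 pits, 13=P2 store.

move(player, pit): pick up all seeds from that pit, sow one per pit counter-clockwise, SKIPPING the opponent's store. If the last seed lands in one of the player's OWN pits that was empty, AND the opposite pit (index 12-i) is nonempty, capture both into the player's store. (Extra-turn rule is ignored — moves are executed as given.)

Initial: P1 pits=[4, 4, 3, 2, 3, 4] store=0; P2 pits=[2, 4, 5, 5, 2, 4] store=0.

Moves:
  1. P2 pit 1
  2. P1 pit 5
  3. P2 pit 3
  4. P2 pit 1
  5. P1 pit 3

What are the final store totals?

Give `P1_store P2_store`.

Answer: 5 1

Derivation:
Move 1: P2 pit1 -> P1=[4,4,3,2,3,4](0) P2=[2,0,6,6,3,5](0)
Move 2: P1 pit5 -> P1=[4,4,3,2,3,0](1) P2=[3,1,7,6,3,5](0)
Move 3: P2 pit3 -> P1=[5,5,4,2,3,0](1) P2=[3,1,7,0,4,6](1)
Move 4: P2 pit1 -> P1=[5,5,4,2,3,0](1) P2=[3,0,8,0,4,6](1)
Move 5: P1 pit3 -> P1=[5,5,4,0,4,0](5) P2=[0,0,8,0,4,6](1)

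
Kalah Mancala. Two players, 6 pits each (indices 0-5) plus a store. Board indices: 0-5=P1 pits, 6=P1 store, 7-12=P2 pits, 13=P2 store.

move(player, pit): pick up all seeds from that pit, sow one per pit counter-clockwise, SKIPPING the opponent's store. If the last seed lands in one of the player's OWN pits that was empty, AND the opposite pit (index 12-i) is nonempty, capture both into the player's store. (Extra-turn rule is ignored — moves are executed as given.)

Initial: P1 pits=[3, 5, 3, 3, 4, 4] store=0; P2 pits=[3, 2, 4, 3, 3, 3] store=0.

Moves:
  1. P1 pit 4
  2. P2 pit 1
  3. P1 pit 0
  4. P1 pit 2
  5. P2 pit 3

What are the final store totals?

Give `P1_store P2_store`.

Answer: 2 1

Derivation:
Move 1: P1 pit4 -> P1=[3,5,3,3,0,5](1) P2=[4,3,4,3,3,3](0)
Move 2: P2 pit1 -> P1=[3,5,3,3,0,5](1) P2=[4,0,5,4,4,3](0)
Move 3: P1 pit0 -> P1=[0,6,4,4,0,5](1) P2=[4,0,5,4,4,3](0)
Move 4: P1 pit2 -> P1=[0,6,0,5,1,6](2) P2=[4,0,5,4,4,3](0)
Move 5: P2 pit3 -> P1=[1,6,0,5,1,6](2) P2=[4,0,5,0,5,4](1)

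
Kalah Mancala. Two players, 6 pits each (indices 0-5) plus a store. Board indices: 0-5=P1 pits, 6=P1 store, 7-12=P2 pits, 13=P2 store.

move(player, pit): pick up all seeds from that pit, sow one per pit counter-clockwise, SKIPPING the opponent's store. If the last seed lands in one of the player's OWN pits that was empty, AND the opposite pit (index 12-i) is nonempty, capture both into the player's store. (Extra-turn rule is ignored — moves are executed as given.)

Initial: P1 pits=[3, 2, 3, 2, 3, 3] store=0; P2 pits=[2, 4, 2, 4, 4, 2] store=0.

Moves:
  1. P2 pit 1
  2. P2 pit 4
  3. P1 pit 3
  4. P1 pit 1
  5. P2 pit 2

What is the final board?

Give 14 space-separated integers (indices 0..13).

Move 1: P2 pit1 -> P1=[3,2,3,2,3,3](0) P2=[2,0,3,5,5,3](0)
Move 2: P2 pit4 -> P1=[4,3,4,2,3,3](0) P2=[2,0,3,5,0,4](1)
Move 3: P1 pit3 -> P1=[4,3,4,0,4,4](0) P2=[2,0,3,5,0,4](1)
Move 4: P1 pit1 -> P1=[4,0,5,1,5,4](0) P2=[2,0,3,5,0,4](1)
Move 5: P2 pit2 -> P1=[4,0,5,1,5,4](0) P2=[2,0,0,6,1,5](1)

Answer: 4 0 5 1 5 4 0 2 0 0 6 1 5 1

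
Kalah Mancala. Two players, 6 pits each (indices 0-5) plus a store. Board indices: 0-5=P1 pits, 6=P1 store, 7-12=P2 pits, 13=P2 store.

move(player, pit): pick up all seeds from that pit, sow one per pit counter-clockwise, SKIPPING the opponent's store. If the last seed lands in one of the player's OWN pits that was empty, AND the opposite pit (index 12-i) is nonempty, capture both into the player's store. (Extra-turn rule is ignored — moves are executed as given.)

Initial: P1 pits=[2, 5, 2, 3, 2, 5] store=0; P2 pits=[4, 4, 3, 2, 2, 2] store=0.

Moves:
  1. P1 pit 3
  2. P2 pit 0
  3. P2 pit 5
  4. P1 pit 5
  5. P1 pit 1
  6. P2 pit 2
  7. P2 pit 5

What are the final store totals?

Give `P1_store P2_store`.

Answer: 3 3

Derivation:
Move 1: P1 pit3 -> P1=[2,5,2,0,3,6](1) P2=[4,4,3,2,2,2](0)
Move 2: P2 pit0 -> P1=[2,5,2,0,3,6](1) P2=[0,5,4,3,3,2](0)
Move 3: P2 pit5 -> P1=[3,5,2,0,3,6](1) P2=[0,5,4,3,3,0](1)
Move 4: P1 pit5 -> P1=[3,5,2,0,3,0](2) P2=[1,6,5,4,4,0](1)
Move 5: P1 pit1 -> P1=[3,0,3,1,4,1](3) P2=[1,6,5,4,4,0](1)
Move 6: P2 pit2 -> P1=[4,0,3,1,4,1](3) P2=[1,6,0,5,5,1](2)
Move 7: P2 pit5 -> P1=[4,0,3,1,4,1](3) P2=[1,6,0,5,5,0](3)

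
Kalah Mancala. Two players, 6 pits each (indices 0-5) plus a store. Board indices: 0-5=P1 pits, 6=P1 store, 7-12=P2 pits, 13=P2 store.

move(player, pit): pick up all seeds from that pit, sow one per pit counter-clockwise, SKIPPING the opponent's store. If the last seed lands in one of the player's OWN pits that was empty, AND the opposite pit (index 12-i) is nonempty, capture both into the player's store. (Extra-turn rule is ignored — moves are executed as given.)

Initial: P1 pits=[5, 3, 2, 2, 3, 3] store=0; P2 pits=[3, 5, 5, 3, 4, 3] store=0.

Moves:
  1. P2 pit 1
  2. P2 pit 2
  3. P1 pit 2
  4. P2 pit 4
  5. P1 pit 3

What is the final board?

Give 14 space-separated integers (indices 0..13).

Answer: 7 5 1 0 5 4 1 4 0 0 5 0 6 3

Derivation:
Move 1: P2 pit1 -> P1=[5,3,2,2,3,3](0) P2=[3,0,6,4,5,4](1)
Move 2: P2 pit2 -> P1=[6,4,2,2,3,3](0) P2=[3,0,0,5,6,5](2)
Move 3: P1 pit2 -> P1=[6,4,0,3,4,3](0) P2=[3,0,0,5,6,5](2)
Move 4: P2 pit4 -> P1=[7,5,1,4,4,3](0) P2=[3,0,0,5,0,6](3)
Move 5: P1 pit3 -> P1=[7,5,1,0,5,4](1) P2=[4,0,0,5,0,6](3)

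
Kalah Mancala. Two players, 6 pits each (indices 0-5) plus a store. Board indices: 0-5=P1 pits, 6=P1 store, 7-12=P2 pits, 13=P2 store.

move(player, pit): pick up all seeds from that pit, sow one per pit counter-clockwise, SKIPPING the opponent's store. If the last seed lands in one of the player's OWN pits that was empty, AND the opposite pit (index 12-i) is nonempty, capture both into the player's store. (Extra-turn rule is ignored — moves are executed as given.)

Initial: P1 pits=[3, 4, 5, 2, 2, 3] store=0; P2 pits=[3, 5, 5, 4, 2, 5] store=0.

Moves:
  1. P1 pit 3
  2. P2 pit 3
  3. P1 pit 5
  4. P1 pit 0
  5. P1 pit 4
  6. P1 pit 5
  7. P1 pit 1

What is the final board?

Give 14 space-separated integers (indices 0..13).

Answer: 0 0 7 2 1 1 4 5 7 6 0 3 6 1

Derivation:
Move 1: P1 pit3 -> P1=[3,4,5,0,3,4](0) P2=[3,5,5,4,2,5](0)
Move 2: P2 pit3 -> P1=[4,4,5,0,3,4](0) P2=[3,5,5,0,3,6](1)
Move 3: P1 pit5 -> P1=[4,4,5,0,3,0](1) P2=[4,6,6,0,3,6](1)
Move 4: P1 pit0 -> P1=[0,5,6,1,4,0](1) P2=[4,6,6,0,3,6](1)
Move 5: P1 pit4 -> P1=[0,5,6,1,0,1](2) P2=[5,7,6,0,3,6](1)
Move 6: P1 pit5 -> P1=[0,5,6,1,0,0](3) P2=[5,7,6,0,3,6](1)
Move 7: P1 pit1 -> P1=[0,0,7,2,1,1](4) P2=[5,7,6,0,3,6](1)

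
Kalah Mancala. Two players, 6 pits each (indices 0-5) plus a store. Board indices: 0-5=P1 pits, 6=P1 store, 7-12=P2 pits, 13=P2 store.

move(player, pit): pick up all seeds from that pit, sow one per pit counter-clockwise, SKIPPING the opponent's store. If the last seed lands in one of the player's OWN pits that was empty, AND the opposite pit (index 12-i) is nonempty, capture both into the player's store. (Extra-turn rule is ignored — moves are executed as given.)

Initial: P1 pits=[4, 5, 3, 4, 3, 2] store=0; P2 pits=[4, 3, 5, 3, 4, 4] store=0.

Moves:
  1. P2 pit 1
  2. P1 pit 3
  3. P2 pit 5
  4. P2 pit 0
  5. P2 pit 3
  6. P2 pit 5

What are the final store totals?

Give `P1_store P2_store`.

Answer: 1 9

Derivation:
Move 1: P2 pit1 -> P1=[4,5,3,4,3,2](0) P2=[4,0,6,4,5,4](0)
Move 2: P1 pit3 -> P1=[4,5,3,0,4,3](1) P2=[5,0,6,4,5,4](0)
Move 3: P2 pit5 -> P1=[5,6,4,0,4,3](1) P2=[5,0,6,4,5,0](1)
Move 4: P2 pit0 -> P1=[0,6,4,0,4,3](1) P2=[0,1,7,5,6,0](7)
Move 5: P2 pit3 -> P1=[1,7,4,0,4,3](1) P2=[0,1,7,0,7,1](8)
Move 6: P2 pit5 -> P1=[1,7,4,0,4,3](1) P2=[0,1,7,0,7,0](9)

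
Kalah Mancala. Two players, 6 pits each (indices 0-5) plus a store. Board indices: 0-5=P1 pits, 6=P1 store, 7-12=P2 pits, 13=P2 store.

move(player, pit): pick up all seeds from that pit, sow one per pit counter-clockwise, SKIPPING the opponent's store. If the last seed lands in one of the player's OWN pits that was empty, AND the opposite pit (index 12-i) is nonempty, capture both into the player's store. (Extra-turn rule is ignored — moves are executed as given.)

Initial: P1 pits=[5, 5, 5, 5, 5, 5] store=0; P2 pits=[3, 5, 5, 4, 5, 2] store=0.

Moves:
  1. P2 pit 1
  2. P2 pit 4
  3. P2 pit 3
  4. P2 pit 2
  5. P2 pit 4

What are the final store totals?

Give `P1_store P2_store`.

Answer: 0 5

Derivation:
Move 1: P2 pit1 -> P1=[5,5,5,5,5,5](0) P2=[3,0,6,5,6,3](1)
Move 2: P2 pit4 -> P1=[6,6,6,6,5,5](0) P2=[3,0,6,5,0,4](2)
Move 3: P2 pit3 -> P1=[7,7,6,6,5,5](0) P2=[3,0,6,0,1,5](3)
Move 4: P2 pit2 -> P1=[8,8,6,6,5,5](0) P2=[3,0,0,1,2,6](4)
Move 5: P2 pit4 -> P1=[8,8,6,6,5,5](0) P2=[3,0,0,1,0,7](5)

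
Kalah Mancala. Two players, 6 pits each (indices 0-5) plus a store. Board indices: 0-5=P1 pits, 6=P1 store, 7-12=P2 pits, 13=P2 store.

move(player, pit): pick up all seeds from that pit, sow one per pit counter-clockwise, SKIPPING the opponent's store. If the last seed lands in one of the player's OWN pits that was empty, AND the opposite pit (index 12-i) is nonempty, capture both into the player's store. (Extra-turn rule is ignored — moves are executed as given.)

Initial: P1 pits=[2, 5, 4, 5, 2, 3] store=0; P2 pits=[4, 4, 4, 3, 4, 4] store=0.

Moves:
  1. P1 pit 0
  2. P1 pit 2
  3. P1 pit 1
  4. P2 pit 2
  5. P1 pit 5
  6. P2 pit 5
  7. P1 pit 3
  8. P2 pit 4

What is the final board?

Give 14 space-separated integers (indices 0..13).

Move 1: P1 pit0 -> P1=[0,6,5,5,2,3](0) P2=[4,4,4,3,4,4](0)
Move 2: P1 pit2 -> P1=[0,6,0,6,3,4](1) P2=[5,4,4,3,4,4](0)
Move 3: P1 pit1 -> P1=[0,0,1,7,4,5](2) P2=[6,4,4,3,4,4](0)
Move 4: P2 pit2 -> P1=[0,0,1,7,4,5](2) P2=[6,4,0,4,5,5](1)
Move 5: P1 pit5 -> P1=[0,0,1,7,4,0](3) P2=[7,5,1,5,5,5](1)
Move 6: P2 pit5 -> P1=[1,1,2,8,4,0](3) P2=[7,5,1,5,5,0](2)
Move 7: P1 pit3 -> P1=[1,1,2,0,5,1](4) P2=[8,6,2,6,6,0](2)
Move 8: P2 pit4 -> P1=[2,2,3,1,5,1](4) P2=[8,6,2,6,0,1](3)

Answer: 2 2 3 1 5 1 4 8 6 2 6 0 1 3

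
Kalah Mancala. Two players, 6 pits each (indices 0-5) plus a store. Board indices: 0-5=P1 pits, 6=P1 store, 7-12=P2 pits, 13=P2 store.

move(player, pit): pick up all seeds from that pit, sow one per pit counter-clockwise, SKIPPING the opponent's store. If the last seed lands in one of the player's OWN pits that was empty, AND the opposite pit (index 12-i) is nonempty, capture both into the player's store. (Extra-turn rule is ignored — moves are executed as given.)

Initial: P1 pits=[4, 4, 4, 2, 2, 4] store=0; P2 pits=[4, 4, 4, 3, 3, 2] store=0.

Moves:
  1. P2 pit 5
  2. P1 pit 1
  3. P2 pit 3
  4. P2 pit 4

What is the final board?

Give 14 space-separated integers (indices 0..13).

Answer: 6 1 5 3 3 5 0 4 4 4 0 0 2 3

Derivation:
Move 1: P2 pit5 -> P1=[5,4,4,2,2,4](0) P2=[4,4,4,3,3,0](1)
Move 2: P1 pit1 -> P1=[5,0,5,3,3,5](0) P2=[4,4,4,3,3,0](1)
Move 3: P2 pit3 -> P1=[5,0,5,3,3,5](0) P2=[4,4,4,0,4,1](2)
Move 4: P2 pit4 -> P1=[6,1,5,3,3,5](0) P2=[4,4,4,0,0,2](3)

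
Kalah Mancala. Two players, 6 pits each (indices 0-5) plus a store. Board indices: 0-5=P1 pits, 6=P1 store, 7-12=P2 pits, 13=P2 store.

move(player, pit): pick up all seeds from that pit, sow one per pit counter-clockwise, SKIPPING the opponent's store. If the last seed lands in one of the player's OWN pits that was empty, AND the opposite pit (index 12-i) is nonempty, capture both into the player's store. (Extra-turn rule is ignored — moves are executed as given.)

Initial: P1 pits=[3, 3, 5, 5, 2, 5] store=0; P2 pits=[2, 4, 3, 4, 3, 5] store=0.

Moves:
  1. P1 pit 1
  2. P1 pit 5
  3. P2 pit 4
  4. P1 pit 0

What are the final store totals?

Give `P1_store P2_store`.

Answer: 1 1

Derivation:
Move 1: P1 pit1 -> P1=[3,0,6,6,3,5](0) P2=[2,4,3,4,3,5](0)
Move 2: P1 pit5 -> P1=[3,0,6,6,3,0](1) P2=[3,5,4,5,3,5](0)
Move 3: P2 pit4 -> P1=[4,0,6,6,3,0](1) P2=[3,5,4,5,0,6](1)
Move 4: P1 pit0 -> P1=[0,1,7,7,4,0](1) P2=[3,5,4,5,0,6](1)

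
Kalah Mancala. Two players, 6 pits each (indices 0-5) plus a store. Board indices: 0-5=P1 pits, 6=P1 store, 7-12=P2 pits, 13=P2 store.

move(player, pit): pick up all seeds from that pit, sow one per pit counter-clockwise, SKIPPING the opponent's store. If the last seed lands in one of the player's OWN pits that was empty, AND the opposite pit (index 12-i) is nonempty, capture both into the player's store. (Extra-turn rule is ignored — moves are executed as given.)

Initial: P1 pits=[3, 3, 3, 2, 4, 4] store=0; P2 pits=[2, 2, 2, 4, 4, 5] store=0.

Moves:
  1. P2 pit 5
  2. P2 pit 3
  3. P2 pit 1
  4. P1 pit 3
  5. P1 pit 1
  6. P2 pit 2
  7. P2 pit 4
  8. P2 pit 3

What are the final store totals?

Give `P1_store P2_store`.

Move 1: P2 pit5 -> P1=[4,4,4,3,4,4](0) P2=[2,2,2,4,4,0](1)
Move 2: P2 pit3 -> P1=[5,4,4,3,4,4](0) P2=[2,2,2,0,5,1](2)
Move 3: P2 pit1 -> P1=[5,4,0,3,4,4](0) P2=[2,0,3,0,5,1](7)
Move 4: P1 pit3 -> P1=[5,4,0,0,5,5](1) P2=[2,0,3,0,5,1](7)
Move 5: P1 pit1 -> P1=[5,0,1,1,6,6](1) P2=[2,0,3,0,5,1](7)
Move 6: P2 pit2 -> P1=[5,0,1,1,6,6](1) P2=[2,0,0,1,6,2](7)
Move 7: P2 pit4 -> P1=[6,1,2,2,6,6](1) P2=[2,0,0,1,0,3](8)
Move 8: P2 pit3 -> P1=[6,0,2,2,6,6](1) P2=[2,0,0,0,0,3](10)

Answer: 1 10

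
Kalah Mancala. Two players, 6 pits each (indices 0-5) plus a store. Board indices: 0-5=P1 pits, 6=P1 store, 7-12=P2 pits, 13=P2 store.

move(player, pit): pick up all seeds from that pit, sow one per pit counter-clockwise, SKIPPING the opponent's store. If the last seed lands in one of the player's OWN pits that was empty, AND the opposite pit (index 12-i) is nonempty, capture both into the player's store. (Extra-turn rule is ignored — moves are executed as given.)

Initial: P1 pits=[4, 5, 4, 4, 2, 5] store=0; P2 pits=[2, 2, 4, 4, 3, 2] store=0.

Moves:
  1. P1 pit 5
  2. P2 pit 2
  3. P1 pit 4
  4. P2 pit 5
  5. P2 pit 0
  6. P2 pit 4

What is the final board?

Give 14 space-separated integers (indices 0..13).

Move 1: P1 pit5 -> P1=[4,5,4,4,2,0](1) P2=[3,3,5,5,3,2](0)
Move 2: P2 pit2 -> P1=[5,5,4,4,2,0](1) P2=[3,3,0,6,4,3](1)
Move 3: P1 pit4 -> P1=[5,5,4,4,0,1](2) P2=[3,3,0,6,4,3](1)
Move 4: P2 pit5 -> P1=[6,6,4,4,0,1](2) P2=[3,3,0,6,4,0](2)
Move 5: P2 pit0 -> P1=[6,6,4,4,0,1](2) P2=[0,4,1,7,4,0](2)
Move 6: P2 pit4 -> P1=[7,7,4,4,0,1](2) P2=[0,4,1,7,0,1](3)

Answer: 7 7 4 4 0 1 2 0 4 1 7 0 1 3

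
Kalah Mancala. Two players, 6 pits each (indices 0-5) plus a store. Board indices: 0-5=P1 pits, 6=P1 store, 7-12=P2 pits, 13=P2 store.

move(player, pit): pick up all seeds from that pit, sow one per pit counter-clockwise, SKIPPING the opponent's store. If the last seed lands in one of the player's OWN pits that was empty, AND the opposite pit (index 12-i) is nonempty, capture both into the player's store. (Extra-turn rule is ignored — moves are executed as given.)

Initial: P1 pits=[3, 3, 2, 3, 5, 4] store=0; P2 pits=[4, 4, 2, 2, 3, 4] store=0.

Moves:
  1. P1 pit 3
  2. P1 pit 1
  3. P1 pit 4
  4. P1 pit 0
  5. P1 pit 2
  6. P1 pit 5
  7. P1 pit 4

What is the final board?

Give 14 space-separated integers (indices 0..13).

Answer: 0 1 0 3 0 0 11 0 6 4 4 5 5 0

Derivation:
Move 1: P1 pit3 -> P1=[3,3,2,0,6,5](1) P2=[4,4,2,2,3,4](0)
Move 2: P1 pit1 -> P1=[3,0,3,1,7,5](1) P2=[4,4,2,2,3,4](0)
Move 3: P1 pit4 -> P1=[3,0,3,1,0,6](2) P2=[5,5,3,3,4,4](0)
Move 4: P1 pit0 -> P1=[0,1,4,2,0,6](2) P2=[5,5,3,3,4,4](0)
Move 5: P1 pit2 -> P1=[0,1,0,3,1,7](3) P2=[5,5,3,3,4,4](0)
Move 6: P1 pit5 -> P1=[0,1,0,3,1,0](4) P2=[6,6,4,4,5,5](0)
Move 7: P1 pit4 -> P1=[0,1,0,3,0,0](11) P2=[0,6,4,4,5,5](0)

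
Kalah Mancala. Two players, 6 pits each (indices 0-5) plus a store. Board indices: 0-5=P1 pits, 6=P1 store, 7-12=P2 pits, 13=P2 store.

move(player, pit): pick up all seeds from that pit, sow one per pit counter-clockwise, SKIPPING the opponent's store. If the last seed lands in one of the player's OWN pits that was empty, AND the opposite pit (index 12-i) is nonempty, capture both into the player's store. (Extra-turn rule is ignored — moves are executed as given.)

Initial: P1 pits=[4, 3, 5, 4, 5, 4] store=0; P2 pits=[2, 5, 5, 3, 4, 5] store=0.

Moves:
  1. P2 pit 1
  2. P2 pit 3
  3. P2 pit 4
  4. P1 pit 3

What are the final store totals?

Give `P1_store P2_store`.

Move 1: P2 pit1 -> P1=[4,3,5,4,5,4](0) P2=[2,0,6,4,5,6](1)
Move 2: P2 pit3 -> P1=[5,3,5,4,5,4](0) P2=[2,0,6,0,6,7](2)
Move 3: P2 pit4 -> P1=[6,4,6,5,5,4](0) P2=[2,0,6,0,0,8](3)
Move 4: P1 pit3 -> P1=[6,4,6,0,6,5](1) P2=[3,1,6,0,0,8](3)

Answer: 1 3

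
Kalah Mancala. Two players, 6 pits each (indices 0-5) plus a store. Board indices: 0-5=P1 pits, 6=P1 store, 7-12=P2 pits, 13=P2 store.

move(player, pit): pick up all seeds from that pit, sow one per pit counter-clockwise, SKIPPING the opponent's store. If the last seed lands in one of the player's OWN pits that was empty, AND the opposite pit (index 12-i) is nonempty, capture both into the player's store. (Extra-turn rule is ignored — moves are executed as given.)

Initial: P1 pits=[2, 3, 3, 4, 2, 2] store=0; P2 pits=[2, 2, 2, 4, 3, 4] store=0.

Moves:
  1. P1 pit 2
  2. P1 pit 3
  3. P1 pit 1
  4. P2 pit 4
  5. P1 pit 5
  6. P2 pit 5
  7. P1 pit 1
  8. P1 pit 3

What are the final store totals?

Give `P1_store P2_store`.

Answer: 7 2

Derivation:
Move 1: P1 pit2 -> P1=[2,3,0,5,3,3](0) P2=[2,2,2,4,3,4](0)
Move 2: P1 pit3 -> P1=[2,3,0,0,4,4](1) P2=[3,3,2,4,3,4](0)
Move 3: P1 pit1 -> P1=[2,0,1,1,5,4](1) P2=[3,3,2,4,3,4](0)
Move 4: P2 pit4 -> P1=[3,0,1,1,5,4](1) P2=[3,3,2,4,0,5](1)
Move 5: P1 pit5 -> P1=[3,0,1,1,5,0](2) P2=[4,4,3,4,0,5](1)
Move 6: P2 pit5 -> P1=[4,1,2,2,5,0](2) P2=[4,4,3,4,0,0](2)
Move 7: P1 pit1 -> P1=[4,0,3,2,5,0](2) P2=[4,4,3,4,0,0](2)
Move 8: P1 pit3 -> P1=[4,0,3,0,6,0](7) P2=[0,4,3,4,0,0](2)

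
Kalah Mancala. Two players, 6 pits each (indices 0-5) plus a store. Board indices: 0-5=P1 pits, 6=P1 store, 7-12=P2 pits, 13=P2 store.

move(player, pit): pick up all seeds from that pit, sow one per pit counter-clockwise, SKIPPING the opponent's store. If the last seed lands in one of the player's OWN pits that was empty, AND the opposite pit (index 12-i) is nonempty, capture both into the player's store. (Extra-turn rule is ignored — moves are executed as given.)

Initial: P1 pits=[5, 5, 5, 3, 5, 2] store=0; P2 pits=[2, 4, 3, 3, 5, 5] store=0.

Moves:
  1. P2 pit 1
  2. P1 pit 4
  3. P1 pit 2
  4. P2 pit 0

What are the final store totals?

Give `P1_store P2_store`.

Answer: 2 0

Derivation:
Move 1: P2 pit1 -> P1=[5,5,5,3,5,2](0) P2=[2,0,4,4,6,6](0)
Move 2: P1 pit4 -> P1=[5,5,5,3,0,3](1) P2=[3,1,5,4,6,6](0)
Move 3: P1 pit2 -> P1=[5,5,0,4,1,4](2) P2=[4,1,5,4,6,6](0)
Move 4: P2 pit0 -> P1=[5,5,0,4,1,4](2) P2=[0,2,6,5,7,6](0)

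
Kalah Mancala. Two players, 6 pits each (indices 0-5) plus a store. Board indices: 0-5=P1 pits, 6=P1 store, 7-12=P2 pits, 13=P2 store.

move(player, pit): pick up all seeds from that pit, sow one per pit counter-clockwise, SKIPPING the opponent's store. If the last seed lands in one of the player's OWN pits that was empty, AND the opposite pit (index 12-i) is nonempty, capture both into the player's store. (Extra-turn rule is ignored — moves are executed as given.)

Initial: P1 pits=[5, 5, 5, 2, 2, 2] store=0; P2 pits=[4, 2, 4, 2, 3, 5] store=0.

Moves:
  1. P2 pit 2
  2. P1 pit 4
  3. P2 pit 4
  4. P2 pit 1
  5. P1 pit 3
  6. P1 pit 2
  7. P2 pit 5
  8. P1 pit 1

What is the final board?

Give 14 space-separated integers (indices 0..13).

Answer: 7 0 2 3 4 7 3 6 1 1 4 0 0 3

Derivation:
Move 1: P2 pit2 -> P1=[5,5,5,2,2,2](0) P2=[4,2,0,3,4,6](1)
Move 2: P1 pit4 -> P1=[5,5,5,2,0,3](1) P2=[4,2,0,3,4,6](1)
Move 3: P2 pit4 -> P1=[6,6,5,2,0,3](1) P2=[4,2,0,3,0,7](2)
Move 4: P2 pit1 -> P1=[6,6,5,2,0,3](1) P2=[4,0,1,4,0,7](2)
Move 5: P1 pit3 -> P1=[6,6,5,0,1,4](1) P2=[4,0,1,4,0,7](2)
Move 6: P1 pit2 -> P1=[6,6,0,1,2,5](2) P2=[5,0,1,4,0,7](2)
Move 7: P2 pit5 -> P1=[7,7,1,2,3,6](2) P2=[5,0,1,4,0,0](3)
Move 8: P1 pit1 -> P1=[7,0,2,3,4,7](3) P2=[6,1,1,4,0,0](3)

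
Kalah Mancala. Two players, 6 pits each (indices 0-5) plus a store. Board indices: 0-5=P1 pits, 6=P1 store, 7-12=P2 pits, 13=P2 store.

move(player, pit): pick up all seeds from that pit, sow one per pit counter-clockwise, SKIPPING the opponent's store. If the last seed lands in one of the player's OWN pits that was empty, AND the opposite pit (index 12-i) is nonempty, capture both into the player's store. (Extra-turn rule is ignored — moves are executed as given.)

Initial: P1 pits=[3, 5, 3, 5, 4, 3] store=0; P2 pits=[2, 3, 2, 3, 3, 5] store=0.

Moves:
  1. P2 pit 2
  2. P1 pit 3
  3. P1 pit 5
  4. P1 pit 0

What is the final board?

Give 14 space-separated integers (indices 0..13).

Answer: 0 6 4 0 5 0 4 4 5 0 4 4 5 0

Derivation:
Move 1: P2 pit2 -> P1=[3,5,3,5,4,3](0) P2=[2,3,0,4,4,5](0)
Move 2: P1 pit3 -> P1=[3,5,3,0,5,4](1) P2=[3,4,0,4,4,5](0)
Move 3: P1 pit5 -> P1=[3,5,3,0,5,0](2) P2=[4,5,1,4,4,5](0)
Move 4: P1 pit0 -> P1=[0,6,4,0,5,0](4) P2=[4,5,0,4,4,5](0)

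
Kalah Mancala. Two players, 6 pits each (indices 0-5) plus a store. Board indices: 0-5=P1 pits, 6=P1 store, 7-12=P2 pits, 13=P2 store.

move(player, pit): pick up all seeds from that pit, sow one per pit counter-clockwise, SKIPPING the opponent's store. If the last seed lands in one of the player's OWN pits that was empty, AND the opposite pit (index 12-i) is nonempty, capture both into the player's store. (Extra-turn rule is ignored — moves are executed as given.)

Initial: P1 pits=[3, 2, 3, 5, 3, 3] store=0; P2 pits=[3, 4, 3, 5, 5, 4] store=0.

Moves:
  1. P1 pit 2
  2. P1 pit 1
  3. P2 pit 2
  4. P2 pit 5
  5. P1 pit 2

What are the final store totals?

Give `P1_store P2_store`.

Move 1: P1 pit2 -> P1=[3,2,0,6,4,4](0) P2=[3,4,3,5,5,4](0)
Move 2: P1 pit1 -> P1=[3,0,1,7,4,4](0) P2=[3,4,3,5,5,4](0)
Move 3: P2 pit2 -> P1=[3,0,1,7,4,4](0) P2=[3,4,0,6,6,5](0)
Move 4: P2 pit5 -> P1=[4,1,2,8,4,4](0) P2=[3,4,0,6,6,0](1)
Move 5: P1 pit2 -> P1=[4,1,0,9,5,4](0) P2=[3,4,0,6,6,0](1)

Answer: 0 1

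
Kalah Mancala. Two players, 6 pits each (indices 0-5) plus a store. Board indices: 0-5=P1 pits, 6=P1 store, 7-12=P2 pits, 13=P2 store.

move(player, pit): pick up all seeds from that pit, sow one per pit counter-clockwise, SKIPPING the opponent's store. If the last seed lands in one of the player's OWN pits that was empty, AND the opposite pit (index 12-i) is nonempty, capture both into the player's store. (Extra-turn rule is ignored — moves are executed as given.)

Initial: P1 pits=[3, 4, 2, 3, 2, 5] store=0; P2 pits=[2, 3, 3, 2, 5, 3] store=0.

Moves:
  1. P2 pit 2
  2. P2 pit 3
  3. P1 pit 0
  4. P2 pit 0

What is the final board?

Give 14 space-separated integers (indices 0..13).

Answer: 0 5 3 0 2 5 0 0 4 0 0 7 5 6

Derivation:
Move 1: P2 pit2 -> P1=[3,4,2,3,2,5](0) P2=[2,3,0,3,6,4](0)
Move 2: P2 pit3 -> P1=[3,4,2,3,2,5](0) P2=[2,3,0,0,7,5](1)
Move 3: P1 pit0 -> P1=[0,5,3,4,2,5](0) P2=[2,3,0,0,7,5](1)
Move 4: P2 pit0 -> P1=[0,5,3,0,2,5](0) P2=[0,4,0,0,7,5](6)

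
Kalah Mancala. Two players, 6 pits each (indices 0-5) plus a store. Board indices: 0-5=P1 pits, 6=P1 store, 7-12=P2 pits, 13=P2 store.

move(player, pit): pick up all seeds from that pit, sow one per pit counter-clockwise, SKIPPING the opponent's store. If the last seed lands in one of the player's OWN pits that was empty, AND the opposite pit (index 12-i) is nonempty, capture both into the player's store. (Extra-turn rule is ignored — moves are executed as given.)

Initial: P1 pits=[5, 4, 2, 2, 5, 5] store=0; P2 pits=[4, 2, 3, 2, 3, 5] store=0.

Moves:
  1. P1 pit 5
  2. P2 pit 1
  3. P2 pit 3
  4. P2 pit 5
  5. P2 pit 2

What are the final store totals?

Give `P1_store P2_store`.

Move 1: P1 pit5 -> P1=[5,4,2,2,5,0](1) P2=[5,3,4,3,3,5](0)
Move 2: P2 pit1 -> P1=[5,4,2,2,5,0](1) P2=[5,0,5,4,4,5](0)
Move 3: P2 pit3 -> P1=[6,4,2,2,5,0](1) P2=[5,0,5,0,5,6](1)
Move 4: P2 pit5 -> P1=[7,5,3,3,6,0](1) P2=[5,0,5,0,5,0](2)
Move 5: P2 pit2 -> P1=[8,5,3,3,6,0](1) P2=[5,0,0,1,6,1](3)

Answer: 1 3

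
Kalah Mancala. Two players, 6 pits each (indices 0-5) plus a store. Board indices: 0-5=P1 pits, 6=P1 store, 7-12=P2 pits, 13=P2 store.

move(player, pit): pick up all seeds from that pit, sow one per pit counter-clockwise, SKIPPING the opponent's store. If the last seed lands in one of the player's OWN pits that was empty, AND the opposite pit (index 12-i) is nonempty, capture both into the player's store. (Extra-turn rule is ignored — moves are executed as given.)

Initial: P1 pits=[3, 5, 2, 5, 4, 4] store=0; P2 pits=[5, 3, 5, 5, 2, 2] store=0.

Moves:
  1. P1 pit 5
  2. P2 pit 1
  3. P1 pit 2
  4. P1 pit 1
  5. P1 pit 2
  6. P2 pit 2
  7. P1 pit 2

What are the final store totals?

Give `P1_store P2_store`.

Move 1: P1 pit5 -> P1=[3,5,2,5,4,0](1) P2=[6,4,6,5,2,2](0)
Move 2: P2 pit1 -> P1=[3,5,2,5,4,0](1) P2=[6,0,7,6,3,3](0)
Move 3: P1 pit2 -> P1=[3,5,0,6,5,0](1) P2=[6,0,7,6,3,3](0)
Move 4: P1 pit1 -> P1=[3,0,1,7,6,1](2) P2=[6,0,7,6,3,3](0)
Move 5: P1 pit2 -> P1=[3,0,0,8,6,1](2) P2=[6,0,7,6,3,3](0)
Move 6: P2 pit2 -> P1=[4,1,1,8,6,1](2) P2=[6,0,0,7,4,4](1)
Move 7: P1 pit2 -> P1=[4,1,0,9,6,1](2) P2=[6,0,0,7,4,4](1)

Answer: 2 1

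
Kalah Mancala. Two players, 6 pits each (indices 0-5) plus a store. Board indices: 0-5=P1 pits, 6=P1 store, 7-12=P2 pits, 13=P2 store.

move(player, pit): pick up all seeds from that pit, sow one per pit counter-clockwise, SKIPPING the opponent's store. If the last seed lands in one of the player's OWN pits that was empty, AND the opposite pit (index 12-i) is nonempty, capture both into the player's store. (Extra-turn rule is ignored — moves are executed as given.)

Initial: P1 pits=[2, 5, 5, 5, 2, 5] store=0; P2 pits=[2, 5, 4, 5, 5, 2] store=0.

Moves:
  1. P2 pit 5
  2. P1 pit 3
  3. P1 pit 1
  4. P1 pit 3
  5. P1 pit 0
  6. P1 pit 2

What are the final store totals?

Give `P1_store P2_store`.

Answer: 8 1

Derivation:
Move 1: P2 pit5 -> P1=[3,5,5,5,2,5](0) P2=[2,5,4,5,5,0](1)
Move 2: P1 pit3 -> P1=[3,5,5,0,3,6](1) P2=[3,6,4,5,5,0](1)
Move 3: P1 pit1 -> P1=[3,0,6,1,4,7](2) P2=[3,6,4,5,5,0](1)
Move 4: P1 pit3 -> P1=[3,0,6,0,5,7](2) P2=[3,6,4,5,5,0](1)
Move 5: P1 pit0 -> P1=[0,1,7,0,5,7](7) P2=[3,6,0,5,5,0](1)
Move 6: P1 pit2 -> P1=[0,1,0,1,6,8](8) P2=[4,7,1,5,5,0](1)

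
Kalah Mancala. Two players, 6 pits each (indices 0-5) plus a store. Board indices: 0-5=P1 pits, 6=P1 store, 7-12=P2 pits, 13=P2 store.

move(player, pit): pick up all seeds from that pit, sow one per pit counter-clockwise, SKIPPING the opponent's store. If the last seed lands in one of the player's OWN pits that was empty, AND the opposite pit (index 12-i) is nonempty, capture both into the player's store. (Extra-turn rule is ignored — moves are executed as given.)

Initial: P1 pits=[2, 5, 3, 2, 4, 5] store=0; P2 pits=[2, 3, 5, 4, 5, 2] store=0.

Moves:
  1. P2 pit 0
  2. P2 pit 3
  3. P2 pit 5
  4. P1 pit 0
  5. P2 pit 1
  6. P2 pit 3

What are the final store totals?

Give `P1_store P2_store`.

Move 1: P2 pit0 -> P1=[2,5,3,2,4,5](0) P2=[0,4,6,4,5,2](0)
Move 2: P2 pit3 -> P1=[3,5,3,2,4,5](0) P2=[0,4,6,0,6,3](1)
Move 3: P2 pit5 -> P1=[4,6,3,2,4,5](0) P2=[0,4,6,0,6,0](2)
Move 4: P1 pit0 -> P1=[0,7,4,3,5,5](0) P2=[0,4,6,0,6,0](2)
Move 5: P2 pit1 -> P1=[0,7,4,3,5,5](0) P2=[0,0,7,1,7,1](2)
Move 6: P2 pit3 -> P1=[0,7,4,3,5,5](0) P2=[0,0,7,0,8,1](2)

Answer: 0 2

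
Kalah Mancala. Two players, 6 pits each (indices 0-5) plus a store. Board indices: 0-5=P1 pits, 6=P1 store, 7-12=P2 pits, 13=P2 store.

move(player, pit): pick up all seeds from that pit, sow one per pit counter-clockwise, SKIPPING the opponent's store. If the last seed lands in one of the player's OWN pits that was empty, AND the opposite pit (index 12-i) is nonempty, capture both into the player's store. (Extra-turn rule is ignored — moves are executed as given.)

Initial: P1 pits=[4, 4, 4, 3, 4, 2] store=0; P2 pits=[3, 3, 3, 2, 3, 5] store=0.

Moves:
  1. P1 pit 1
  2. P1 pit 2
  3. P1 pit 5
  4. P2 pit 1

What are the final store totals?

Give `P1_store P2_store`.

Move 1: P1 pit1 -> P1=[4,0,5,4,5,3](0) P2=[3,3,3,2,3,5](0)
Move 2: P1 pit2 -> P1=[4,0,0,5,6,4](1) P2=[4,3,3,2,3,5](0)
Move 3: P1 pit5 -> P1=[4,0,0,5,6,0](2) P2=[5,4,4,2,3,5](0)
Move 4: P2 pit1 -> P1=[4,0,0,5,6,0](2) P2=[5,0,5,3,4,6](0)

Answer: 2 0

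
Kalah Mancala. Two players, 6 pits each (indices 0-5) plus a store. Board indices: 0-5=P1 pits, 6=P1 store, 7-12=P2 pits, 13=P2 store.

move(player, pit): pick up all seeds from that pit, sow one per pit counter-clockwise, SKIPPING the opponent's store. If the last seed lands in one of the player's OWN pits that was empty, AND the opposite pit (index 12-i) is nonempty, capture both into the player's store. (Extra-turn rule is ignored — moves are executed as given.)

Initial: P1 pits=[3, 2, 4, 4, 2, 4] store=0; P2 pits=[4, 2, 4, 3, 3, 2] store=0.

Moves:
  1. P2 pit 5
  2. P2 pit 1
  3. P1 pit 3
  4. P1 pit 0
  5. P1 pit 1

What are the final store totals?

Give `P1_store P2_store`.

Answer: 1 1

Derivation:
Move 1: P2 pit5 -> P1=[4,2,4,4,2,4](0) P2=[4,2,4,3,3,0](1)
Move 2: P2 pit1 -> P1=[4,2,4,4,2,4](0) P2=[4,0,5,4,3,0](1)
Move 3: P1 pit3 -> P1=[4,2,4,0,3,5](1) P2=[5,0,5,4,3,0](1)
Move 4: P1 pit0 -> P1=[0,3,5,1,4,5](1) P2=[5,0,5,4,3,0](1)
Move 5: P1 pit1 -> P1=[0,0,6,2,5,5](1) P2=[5,0,5,4,3,0](1)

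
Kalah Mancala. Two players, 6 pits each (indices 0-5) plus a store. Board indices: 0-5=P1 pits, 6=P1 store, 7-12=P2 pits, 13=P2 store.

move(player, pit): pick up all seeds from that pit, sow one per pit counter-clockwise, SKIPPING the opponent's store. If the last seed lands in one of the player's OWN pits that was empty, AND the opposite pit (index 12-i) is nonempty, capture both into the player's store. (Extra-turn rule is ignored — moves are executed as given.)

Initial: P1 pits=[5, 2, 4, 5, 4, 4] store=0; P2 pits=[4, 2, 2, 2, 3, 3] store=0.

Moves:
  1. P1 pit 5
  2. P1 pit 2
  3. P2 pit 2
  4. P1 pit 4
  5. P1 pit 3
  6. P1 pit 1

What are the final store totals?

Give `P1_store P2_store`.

Answer: 7 0

Derivation:
Move 1: P1 pit5 -> P1=[5,2,4,5,4,0](1) P2=[5,3,3,2,3,3](0)
Move 2: P1 pit2 -> P1=[5,2,0,6,5,1](2) P2=[5,3,3,2,3,3](0)
Move 3: P2 pit2 -> P1=[5,2,0,6,5,1](2) P2=[5,3,0,3,4,4](0)
Move 4: P1 pit4 -> P1=[5,2,0,6,0,2](3) P2=[6,4,1,3,4,4](0)
Move 5: P1 pit3 -> P1=[5,2,0,0,1,3](4) P2=[7,5,2,3,4,4](0)
Move 6: P1 pit1 -> P1=[5,0,1,0,1,3](7) P2=[7,5,0,3,4,4](0)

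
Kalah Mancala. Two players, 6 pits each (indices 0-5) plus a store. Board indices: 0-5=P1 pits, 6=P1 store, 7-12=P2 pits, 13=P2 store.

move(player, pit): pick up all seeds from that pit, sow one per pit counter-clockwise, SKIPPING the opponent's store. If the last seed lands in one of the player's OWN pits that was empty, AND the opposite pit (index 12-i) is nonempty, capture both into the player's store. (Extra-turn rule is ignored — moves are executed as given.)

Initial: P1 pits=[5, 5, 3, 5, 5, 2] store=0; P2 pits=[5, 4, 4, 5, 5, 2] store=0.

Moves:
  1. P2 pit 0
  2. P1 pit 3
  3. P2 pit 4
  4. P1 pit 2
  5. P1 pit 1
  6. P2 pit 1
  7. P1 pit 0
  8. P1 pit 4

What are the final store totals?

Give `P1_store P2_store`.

Answer: 12 2

Derivation:
Move 1: P2 pit0 -> P1=[5,5,3,5,5,2](0) P2=[0,5,5,6,6,3](0)
Move 2: P1 pit3 -> P1=[5,5,3,0,6,3](1) P2=[1,6,5,6,6,3](0)
Move 3: P2 pit4 -> P1=[6,6,4,1,6,3](1) P2=[1,6,5,6,0,4](1)
Move 4: P1 pit2 -> P1=[6,6,0,2,7,4](2) P2=[1,6,5,6,0,4](1)
Move 5: P1 pit1 -> P1=[6,0,1,3,8,5](3) P2=[2,6,5,6,0,4](1)
Move 6: P2 pit1 -> P1=[7,0,1,3,8,5](3) P2=[2,0,6,7,1,5](2)
Move 7: P1 pit0 -> P1=[0,1,2,4,9,6](4) P2=[3,0,6,7,1,5](2)
Move 8: P1 pit4 -> P1=[0,1,2,4,0,7](12) P2=[4,1,7,8,2,0](2)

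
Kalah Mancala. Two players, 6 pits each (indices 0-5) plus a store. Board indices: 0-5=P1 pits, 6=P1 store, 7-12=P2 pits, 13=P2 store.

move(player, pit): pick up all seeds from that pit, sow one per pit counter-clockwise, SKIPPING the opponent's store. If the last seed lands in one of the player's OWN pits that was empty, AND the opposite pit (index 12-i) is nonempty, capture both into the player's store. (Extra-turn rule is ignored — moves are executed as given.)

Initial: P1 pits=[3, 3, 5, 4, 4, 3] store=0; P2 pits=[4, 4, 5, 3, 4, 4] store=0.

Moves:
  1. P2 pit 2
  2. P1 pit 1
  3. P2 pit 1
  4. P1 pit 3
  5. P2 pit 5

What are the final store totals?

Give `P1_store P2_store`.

Answer: 1 2

Derivation:
Move 1: P2 pit2 -> P1=[4,3,5,4,4,3](0) P2=[4,4,0,4,5,5](1)
Move 2: P1 pit1 -> P1=[4,0,6,5,5,3](0) P2=[4,4,0,4,5,5](1)
Move 3: P2 pit1 -> P1=[4,0,6,5,5,3](0) P2=[4,0,1,5,6,6](1)
Move 4: P1 pit3 -> P1=[4,0,6,0,6,4](1) P2=[5,1,1,5,6,6](1)
Move 5: P2 pit5 -> P1=[5,1,7,1,7,4](1) P2=[5,1,1,5,6,0](2)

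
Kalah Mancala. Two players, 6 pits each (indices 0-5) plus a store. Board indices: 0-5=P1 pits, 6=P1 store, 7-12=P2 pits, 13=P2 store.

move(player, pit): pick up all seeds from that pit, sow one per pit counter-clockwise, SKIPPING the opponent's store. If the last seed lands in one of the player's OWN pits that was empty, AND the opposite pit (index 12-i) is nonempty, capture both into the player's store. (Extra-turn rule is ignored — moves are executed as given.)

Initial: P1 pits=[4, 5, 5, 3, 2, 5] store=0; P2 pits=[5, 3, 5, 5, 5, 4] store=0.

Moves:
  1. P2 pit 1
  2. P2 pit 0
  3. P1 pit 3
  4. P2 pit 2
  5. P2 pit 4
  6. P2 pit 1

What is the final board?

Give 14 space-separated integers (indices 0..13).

Answer: 6 7 7 0 4 7 1 0 0 0 8 0 7 4

Derivation:
Move 1: P2 pit1 -> P1=[4,5,5,3,2,5](0) P2=[5,0,6,6,6,4](0)
Move 2: P2 pit0 -> P1=[4,5,5,3,2,5](0) P2=[0,1,7,7,7,5](0)
Move 3: P1 pit3 -> P1=[4,5,5,0,3,6](1) P2=[0,1,7,7,7,5](0)
Move 4: P2 pit2 -> P1=[5,6,6,0,3,6](1) P2=[0,1,0,8,8,6](1)
Move 5: P2 pit4 -> P1=[6,7,7,1,4,7](1) P2=[0,1,0,8,0,7](2)
Move 6: P2 pit1 -> P1=[6,7,7,0,4,7](1) P2=[0,0,0,8,0,7](4)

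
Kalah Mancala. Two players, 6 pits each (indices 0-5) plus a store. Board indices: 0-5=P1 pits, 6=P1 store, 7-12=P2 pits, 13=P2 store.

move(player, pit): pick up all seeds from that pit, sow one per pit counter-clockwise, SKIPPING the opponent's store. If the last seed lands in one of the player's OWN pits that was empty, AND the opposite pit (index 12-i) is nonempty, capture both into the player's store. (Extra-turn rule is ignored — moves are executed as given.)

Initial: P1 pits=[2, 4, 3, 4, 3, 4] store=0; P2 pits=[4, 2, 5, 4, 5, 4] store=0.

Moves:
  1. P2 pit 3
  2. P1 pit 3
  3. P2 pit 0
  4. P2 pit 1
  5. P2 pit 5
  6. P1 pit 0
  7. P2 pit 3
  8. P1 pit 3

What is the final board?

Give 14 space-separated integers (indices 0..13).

Move 1: P2 pit3 -> P1=[3,4,3,4,3,4](0) P2=[4,2,5,0,6,5](1)
Move 2: P1 pit3 -> P1=[3,4,3,0,4,5](1) P2=[5,2,5,0,6,5](1)
Move 3: P2 pit0 -> P1=[3,4,3,0,4,5](1) P2=[0,3,6,1,7,6](1)
Move 4: P2 pit1 -> P1=[3,4,3,0,4,5](1) P2=[0,0,7,2,8,6](1)
Move 5: P2 pit5 -> P1=[4,5,4,1,5,5](1) P2=[0,0,7,2,8,0](2)
Move 6: P1 pit0 -> P1=[0,6,5,2,6,5](1) P2=[0,0,7,2,8,0](2)
Move 7: P2 pit3 -> P1=[0,6,5,2,6,5](1) P2=[0,0,7,0,9,1](2)
Move 8: P1 pit3 -> P1=[0,6,5,0,7,6](1) P2=[0,0,7,0,9,1](2)

Answer: 0 6 5 0 7 6 1 0 0 7 0 9 1 2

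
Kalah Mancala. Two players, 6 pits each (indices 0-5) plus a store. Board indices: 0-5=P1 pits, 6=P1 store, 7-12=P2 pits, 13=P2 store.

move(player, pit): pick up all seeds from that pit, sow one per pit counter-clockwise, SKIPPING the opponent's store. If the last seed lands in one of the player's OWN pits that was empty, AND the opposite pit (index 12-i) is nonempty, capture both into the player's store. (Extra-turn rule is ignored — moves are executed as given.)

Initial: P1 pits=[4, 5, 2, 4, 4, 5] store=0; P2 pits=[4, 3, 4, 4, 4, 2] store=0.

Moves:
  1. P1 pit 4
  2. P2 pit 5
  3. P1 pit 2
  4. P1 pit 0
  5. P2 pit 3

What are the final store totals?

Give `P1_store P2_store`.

Move 1: P1 pit4 -> P1=[4,5,2,4,0,6](1) P2=[5,4,4,4,4,2](0)
Move 2: P2 pit5 -> P1=[5,5,2,4,0,6](1) P2=[5,4,4,4,4,0](1)
Move 3: P1 pit2 -> P1=[5,5,0,5,0,6](6) P2=[5,0,4,4,4,0](1)
Move 4: P1 pit0 -> P1=[0,6,1,6,1,7](6) P2=[5,0,4,4,4,0](1)
Move 5: P2 pit3 -> P1=[1,6,1,6,1,7](6) P2=[5,0,4,0,5,1](2)

Answer: 6 2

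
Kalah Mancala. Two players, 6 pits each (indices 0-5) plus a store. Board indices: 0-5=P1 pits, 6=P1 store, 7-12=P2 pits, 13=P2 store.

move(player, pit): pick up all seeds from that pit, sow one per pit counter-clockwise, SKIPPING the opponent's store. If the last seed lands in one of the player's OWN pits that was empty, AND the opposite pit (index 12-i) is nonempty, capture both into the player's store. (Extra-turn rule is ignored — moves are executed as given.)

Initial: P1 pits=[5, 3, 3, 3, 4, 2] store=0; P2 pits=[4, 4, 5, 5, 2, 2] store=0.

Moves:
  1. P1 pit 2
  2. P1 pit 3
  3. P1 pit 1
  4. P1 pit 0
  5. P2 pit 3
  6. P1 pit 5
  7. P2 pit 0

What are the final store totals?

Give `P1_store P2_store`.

Answer: 2 2

Derivation:
Move 1: P1 pit2 -> P1=[5,3,0,4,5,3](0) P2=[4,4,5,5,2,2](0)
Move 2: P1 pit3 -> P1=[5,3,0,0,6,4](1) P2=[5,4,5,5,2,2](0)
Move 3: P1 pit1 -> P1=[5,0,1,1,7,4](1) P2=[5,4,5,5,2,2](0)
Move 4: P1 pit0 -> P1=[0,1,2,2,8,5](1) P2=[5,4,5,5,2,2](0)
Move 5: P2 pit3 -> P1=[1,2,2,2,8,5](1) P2=[5,4,5,0,3,3](1)
Move 6: P1 pit5 -> P1=[1,2,2,2,8,0](2) P2=[6,5,6,1,3,3](1)
Move 7: P2 pit0 -> P1=[1,2,2,2,8,0](2) P2=[0,6,7,2,4,4](2)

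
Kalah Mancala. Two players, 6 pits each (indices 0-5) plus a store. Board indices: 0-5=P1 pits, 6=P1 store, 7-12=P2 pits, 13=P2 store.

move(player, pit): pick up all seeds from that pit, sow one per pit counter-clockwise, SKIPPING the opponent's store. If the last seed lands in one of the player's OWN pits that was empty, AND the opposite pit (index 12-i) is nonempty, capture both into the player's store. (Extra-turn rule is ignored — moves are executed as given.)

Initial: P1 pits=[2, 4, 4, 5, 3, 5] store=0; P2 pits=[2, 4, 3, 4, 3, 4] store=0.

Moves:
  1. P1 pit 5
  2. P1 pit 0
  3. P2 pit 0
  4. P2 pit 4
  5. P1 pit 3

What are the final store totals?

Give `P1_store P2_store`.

Answer: 2 1

Derivation:
Move 1: P1 pit5 -> P1=[2,4,4,5,3,0](1) P2=[3,5,4,5,3,4](0)
Move 2: P1 pit0 -> P1=[0,5,5,5,3,0](1) P2=[3,5,4,5,3,4](0)
Move 3: P2 pit0 -> P1=[0,5,5,5,3,0](1) P2=[0,6,5,6,3,4](0)
Move 4: P2 pit4 -> P1=[1,5,5,5,3,0](1) P2=[0,6,5,6,0,5](1)
Move 5: P1 pit3 -> P1=[1,5,5,0,4,1](2) P2=[1,7,5,6,0,5](1)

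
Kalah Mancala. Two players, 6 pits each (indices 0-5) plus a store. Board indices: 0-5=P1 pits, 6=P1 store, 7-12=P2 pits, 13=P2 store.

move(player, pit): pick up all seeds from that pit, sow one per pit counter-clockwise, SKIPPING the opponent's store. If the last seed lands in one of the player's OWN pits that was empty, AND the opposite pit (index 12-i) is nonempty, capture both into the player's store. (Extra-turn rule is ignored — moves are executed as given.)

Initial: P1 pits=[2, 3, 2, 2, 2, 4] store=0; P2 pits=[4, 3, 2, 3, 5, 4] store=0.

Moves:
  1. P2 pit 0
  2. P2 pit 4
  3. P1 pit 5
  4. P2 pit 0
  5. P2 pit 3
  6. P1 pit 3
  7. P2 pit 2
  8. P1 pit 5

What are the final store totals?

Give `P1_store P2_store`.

Move 1: P2 pit0 -> P1=[2,3,2,2,2,4](0) P2=[0,4,3,4,6,4](0)
Move 2: P2 pit4 -> P1=[3,4,3,3,2,4](0) P2=[0,4,3,4,0,5](1)
Move 3: P1 pit5 -> P1=[3,4,3,3,2,0](1) P2=[1,5,4,4,0,5](1)
Move 4: P2 pit0 -> P1=[3,4,3,3,2,0](1) P2=[0,6,4,4,0,5](1)
Move 5: P2 pit3 -> P1=[4,4,3,3,2,0](1) P2=[0,6,4,0,1,6](2)
Move 6: P1 pit3 -> P1=[4,4,3,0,3,1](2) P2=[0,6,4,0,1,6](2)
Move 7: P2 pit2 -> P1=[4,4,3,0,3,1](2) P2=[0,6,0,1,2,7](3)
Move 8: P1 pit5 -> P1=[4,4,3,0,3,0](3) P2=[0,6,0,1,2,7](3)

Answer: 3 3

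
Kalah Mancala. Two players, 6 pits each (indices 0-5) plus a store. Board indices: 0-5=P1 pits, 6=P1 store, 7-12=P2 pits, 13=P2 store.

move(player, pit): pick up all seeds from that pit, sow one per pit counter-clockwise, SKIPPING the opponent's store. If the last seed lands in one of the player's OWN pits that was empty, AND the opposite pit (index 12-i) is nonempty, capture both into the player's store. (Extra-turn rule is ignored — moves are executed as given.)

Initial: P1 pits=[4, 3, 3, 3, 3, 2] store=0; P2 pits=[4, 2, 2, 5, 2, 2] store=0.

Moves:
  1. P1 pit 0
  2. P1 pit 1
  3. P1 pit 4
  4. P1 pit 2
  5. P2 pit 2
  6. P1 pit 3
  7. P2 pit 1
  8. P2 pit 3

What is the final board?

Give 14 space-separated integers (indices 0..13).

Answer: 1 1 1 1 2 6 3 7 0 2 0 5 5 1

Derivation:
Move 1: P1 pit0 -> P1=[0,4,4,4,4,2](0) P2=[4,2,2,5,2,2](0)
Move 2: P1 pit1 -> P1=[0,0,5,5,5,3](0) P2=[4,2,2,5,2,2](0)
Move 3: P1 pit4 -> P1=[0,0,5,5,0,4](1) P2=[5,3,3,5,2,2](0)
Move 4: P1 pit2 -> P1=[0,0,0,6,1,5](2) P2=[6,3,3,5,2,2](0)
Move 5: P2 pit2 -> P1=[0,0,0,6,1,5](2) P2=[6,3,0,6,3,3](0)
Move 6: P1 pit3 -> P1=[0,0,0,0,2,6](3) P2=[7,4,1,6,3,3](0)
Move 7: P2 pit1 -> P1=[0,0,0,0,2,6](3) P2=[7,0,2,7,4,4](0)
Move 8: P2 pit3 -> P1=[1,1,1,1,2,6](3) P2=[7,0,2,0,5,5](1)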